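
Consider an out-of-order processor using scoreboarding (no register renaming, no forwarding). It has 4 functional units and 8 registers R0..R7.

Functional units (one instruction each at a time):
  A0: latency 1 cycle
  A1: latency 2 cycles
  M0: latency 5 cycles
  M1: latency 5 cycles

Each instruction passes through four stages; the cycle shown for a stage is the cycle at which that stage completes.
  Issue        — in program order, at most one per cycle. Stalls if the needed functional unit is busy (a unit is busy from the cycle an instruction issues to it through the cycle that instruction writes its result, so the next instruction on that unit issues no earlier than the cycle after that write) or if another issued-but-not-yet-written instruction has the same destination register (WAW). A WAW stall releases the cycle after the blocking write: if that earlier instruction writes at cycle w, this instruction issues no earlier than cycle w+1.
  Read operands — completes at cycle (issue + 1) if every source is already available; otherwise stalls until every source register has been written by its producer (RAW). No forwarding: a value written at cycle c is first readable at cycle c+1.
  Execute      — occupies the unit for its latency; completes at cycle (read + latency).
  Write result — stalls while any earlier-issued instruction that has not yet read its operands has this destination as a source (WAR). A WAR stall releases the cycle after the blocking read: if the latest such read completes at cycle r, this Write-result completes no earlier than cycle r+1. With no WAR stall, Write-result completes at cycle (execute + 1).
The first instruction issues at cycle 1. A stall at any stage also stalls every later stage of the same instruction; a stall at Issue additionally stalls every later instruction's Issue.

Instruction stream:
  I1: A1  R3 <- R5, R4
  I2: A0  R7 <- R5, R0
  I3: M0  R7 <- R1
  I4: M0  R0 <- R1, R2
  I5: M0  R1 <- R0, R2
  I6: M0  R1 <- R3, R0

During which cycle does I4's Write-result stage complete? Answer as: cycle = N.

cycle = 21

I1  is:1  ro:2  ex:4  wr:5
I2  is:2  ro:3  ex:4  wr:5
I3  is:6  ro:7  ex:12  wr:13  — WAW R7: wait I2 write@5
I4  is:14  ro:15  ex:20  wr:21  — struct: M0 busy until I3 writes@13
I5  is:22  ro:23  ex:28  wr:29  — struct: M0 busy until I4 writes@21
I6  is:30  ro:31  ex:36  wr:37  — struct: M0 busy until I5 writes@29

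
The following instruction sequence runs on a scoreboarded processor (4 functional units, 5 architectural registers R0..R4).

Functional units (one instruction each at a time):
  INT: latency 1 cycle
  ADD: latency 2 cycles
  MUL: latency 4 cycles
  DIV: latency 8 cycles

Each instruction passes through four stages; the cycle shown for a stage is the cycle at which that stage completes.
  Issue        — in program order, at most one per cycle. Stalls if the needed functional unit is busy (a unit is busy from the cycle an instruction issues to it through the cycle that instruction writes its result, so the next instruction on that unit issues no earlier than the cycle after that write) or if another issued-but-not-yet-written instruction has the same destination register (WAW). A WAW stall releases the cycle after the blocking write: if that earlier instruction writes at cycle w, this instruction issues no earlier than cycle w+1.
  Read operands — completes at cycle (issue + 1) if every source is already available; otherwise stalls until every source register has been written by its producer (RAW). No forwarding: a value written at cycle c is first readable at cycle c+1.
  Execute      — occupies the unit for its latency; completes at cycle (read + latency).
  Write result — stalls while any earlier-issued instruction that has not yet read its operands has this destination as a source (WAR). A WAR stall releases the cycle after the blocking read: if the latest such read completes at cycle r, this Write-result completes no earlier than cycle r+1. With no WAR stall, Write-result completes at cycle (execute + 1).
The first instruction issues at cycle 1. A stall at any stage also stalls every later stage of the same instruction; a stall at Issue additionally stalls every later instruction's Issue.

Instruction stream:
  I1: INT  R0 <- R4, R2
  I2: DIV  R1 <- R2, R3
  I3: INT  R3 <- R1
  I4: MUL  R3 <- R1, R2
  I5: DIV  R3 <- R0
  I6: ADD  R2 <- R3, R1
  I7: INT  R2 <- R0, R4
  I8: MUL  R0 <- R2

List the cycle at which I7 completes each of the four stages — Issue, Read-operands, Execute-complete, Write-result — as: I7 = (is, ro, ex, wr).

[1] I1 issues→INT
[2] I1 reads · I2 issues→DIV
[3] I1 exec-done · I2 reads
[4] I1 writes R0
[5] I3 issues→INT
[11] I2 exec-done
[12] I2 writes R1
[13] I3 reads
[14] I3 exec-done
[15] I3 writes R3
[16] I4 issues→MUL
[17] I4 reads
[21] I4 exec-done
[22] I4 writes R3
[23] I5 issues→DIV
[24] I5 reads · I6 issues→ADD
[32] I5 exec-done
[33] I5 writes R3
[34] I6 reads
[36] I6 exec-done
[37] I6 writes R2
[38] I7 issues→INT
[39] I7 reads · I8 issues→MUL
[40] I7 exec-done
[41] I7 writes R2
[42] I8 reads
[46] I8 exec-done
[47] I8 writes R0

I7 = (38, 39, 40, 41)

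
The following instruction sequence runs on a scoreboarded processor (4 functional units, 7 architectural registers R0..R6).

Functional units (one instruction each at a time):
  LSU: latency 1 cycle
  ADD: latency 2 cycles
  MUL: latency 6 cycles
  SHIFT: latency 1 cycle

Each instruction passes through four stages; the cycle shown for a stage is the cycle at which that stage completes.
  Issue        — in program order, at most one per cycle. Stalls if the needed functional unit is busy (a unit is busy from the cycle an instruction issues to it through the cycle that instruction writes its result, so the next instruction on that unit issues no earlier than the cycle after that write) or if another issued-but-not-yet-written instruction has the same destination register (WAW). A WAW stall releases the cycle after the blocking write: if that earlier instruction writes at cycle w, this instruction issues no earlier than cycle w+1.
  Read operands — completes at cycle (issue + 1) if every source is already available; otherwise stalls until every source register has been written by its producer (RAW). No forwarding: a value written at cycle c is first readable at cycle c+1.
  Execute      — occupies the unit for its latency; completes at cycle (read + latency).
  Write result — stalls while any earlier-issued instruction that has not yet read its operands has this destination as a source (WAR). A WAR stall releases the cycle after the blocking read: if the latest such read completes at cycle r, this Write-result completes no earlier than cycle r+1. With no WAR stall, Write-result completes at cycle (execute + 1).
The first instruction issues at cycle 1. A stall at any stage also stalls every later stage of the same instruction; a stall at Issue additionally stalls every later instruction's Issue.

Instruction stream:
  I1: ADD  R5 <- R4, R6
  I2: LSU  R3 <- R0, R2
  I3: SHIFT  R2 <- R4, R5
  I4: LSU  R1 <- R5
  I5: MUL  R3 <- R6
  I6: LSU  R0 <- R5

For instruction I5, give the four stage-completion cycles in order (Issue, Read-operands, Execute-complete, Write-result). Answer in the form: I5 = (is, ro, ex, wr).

I5 = (7, 8, 14, 15)

cycle 1: issue I1 (ADD)
cycle 2: I1 read-ops; issue I2 (LSU)
cycle 3: I2 read-ops; issue I3 (SHIFT)
cycle 4: I1 finished on ADD; I2 finished on LSU
cycle 5: I1→R5; I2→R3
cycle 6: I3 read-ops; issue I4 (LSU)
cycle 7: I3 finished on SHIFT; I4 read-ops; issue I5 (MUL)
cycle 8: I3→R2; I4 finished on LSU; I5 read-ops
cycle 9: I4→R1
cycle 10: issue I6 (LSU)
cycle 11: I6 read-ops
cycle 12: I6 finished on LSU
cycle 13: I6→R0
cycle 14: I5 finished on MUL
cycle 15: I5→R3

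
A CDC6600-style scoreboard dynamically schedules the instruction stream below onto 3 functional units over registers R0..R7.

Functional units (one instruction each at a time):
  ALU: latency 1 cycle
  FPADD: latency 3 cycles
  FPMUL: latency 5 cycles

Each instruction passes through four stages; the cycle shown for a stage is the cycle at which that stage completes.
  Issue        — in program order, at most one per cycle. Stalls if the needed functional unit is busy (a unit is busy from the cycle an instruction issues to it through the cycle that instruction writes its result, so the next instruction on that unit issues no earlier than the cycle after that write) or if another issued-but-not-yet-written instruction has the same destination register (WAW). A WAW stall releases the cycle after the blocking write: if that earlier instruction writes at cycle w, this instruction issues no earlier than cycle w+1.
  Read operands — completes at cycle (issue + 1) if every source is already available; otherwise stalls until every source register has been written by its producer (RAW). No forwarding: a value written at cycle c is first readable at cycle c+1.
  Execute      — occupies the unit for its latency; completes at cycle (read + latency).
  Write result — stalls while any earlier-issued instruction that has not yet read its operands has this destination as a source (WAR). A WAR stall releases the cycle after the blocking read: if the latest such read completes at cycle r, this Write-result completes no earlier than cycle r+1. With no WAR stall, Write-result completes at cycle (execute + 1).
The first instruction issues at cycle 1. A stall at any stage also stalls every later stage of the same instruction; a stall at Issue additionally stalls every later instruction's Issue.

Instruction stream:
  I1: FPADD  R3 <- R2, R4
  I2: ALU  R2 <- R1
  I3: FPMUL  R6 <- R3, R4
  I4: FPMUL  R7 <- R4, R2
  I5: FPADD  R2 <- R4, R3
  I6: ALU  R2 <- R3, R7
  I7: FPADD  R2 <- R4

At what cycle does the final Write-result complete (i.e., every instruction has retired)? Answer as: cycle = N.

cycle = 30

[I1] 1/2/5/6
[I2] 2/3/4/5
[I3] 3/7/12/13  (RAW R3: wait I1 write@6)
[I4] 14/15/20/21  (struct: FPMUL busy until I3 writes@13)
[I5] 15/16/19/20
[I6] 21/22/23/24  (WAW R2: wait I5 write@20)
[I7] 25/26/29/30  (WAW R2: wait I6 write@24)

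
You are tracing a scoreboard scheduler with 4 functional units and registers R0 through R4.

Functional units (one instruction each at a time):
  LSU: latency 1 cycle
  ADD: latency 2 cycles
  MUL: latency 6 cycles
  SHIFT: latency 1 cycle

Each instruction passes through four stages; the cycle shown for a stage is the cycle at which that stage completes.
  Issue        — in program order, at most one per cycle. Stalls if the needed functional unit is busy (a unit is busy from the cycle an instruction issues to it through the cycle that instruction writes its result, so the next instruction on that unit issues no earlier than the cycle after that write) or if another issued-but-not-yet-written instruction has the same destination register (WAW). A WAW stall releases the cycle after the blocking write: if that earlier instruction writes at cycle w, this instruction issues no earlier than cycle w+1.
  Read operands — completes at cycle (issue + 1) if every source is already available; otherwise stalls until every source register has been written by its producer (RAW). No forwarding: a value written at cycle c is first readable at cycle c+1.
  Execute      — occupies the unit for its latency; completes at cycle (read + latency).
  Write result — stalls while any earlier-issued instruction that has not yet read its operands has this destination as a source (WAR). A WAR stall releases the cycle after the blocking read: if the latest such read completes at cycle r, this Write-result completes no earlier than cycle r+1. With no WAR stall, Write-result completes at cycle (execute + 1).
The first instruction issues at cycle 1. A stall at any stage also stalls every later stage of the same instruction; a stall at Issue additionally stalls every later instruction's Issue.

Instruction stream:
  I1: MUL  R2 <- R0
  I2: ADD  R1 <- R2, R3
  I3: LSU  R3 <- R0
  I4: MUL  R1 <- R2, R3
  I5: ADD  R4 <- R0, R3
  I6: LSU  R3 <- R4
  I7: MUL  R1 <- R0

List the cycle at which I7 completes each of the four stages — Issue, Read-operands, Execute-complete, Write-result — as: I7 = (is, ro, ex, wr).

I7 = (23, 24, 30, 31)

c1: I1→MUL
c2: I1 RO, I2→ADD
c3: I3→LSU
c4: I3 RO
c5: I3 EX
c8: I1 EX
c9: I1 WR R2
c10: I2 RO
c11: I3 WR R3
c12: I2 EX
c13: I2 WR R1
c14: I4→MUL
c15: I4 RO, I5→ADD
c16: I5 RO, I6→LSU
c18: I5 EX
c19: I5 WR R4
c20: I6 RO
c21: I4 EX, I6 EX
c22: I4 WR R1, I6 WR R3
c23: I7→MUL
c24: I7 RO
c30: I7 EX
c31: I7 WR R1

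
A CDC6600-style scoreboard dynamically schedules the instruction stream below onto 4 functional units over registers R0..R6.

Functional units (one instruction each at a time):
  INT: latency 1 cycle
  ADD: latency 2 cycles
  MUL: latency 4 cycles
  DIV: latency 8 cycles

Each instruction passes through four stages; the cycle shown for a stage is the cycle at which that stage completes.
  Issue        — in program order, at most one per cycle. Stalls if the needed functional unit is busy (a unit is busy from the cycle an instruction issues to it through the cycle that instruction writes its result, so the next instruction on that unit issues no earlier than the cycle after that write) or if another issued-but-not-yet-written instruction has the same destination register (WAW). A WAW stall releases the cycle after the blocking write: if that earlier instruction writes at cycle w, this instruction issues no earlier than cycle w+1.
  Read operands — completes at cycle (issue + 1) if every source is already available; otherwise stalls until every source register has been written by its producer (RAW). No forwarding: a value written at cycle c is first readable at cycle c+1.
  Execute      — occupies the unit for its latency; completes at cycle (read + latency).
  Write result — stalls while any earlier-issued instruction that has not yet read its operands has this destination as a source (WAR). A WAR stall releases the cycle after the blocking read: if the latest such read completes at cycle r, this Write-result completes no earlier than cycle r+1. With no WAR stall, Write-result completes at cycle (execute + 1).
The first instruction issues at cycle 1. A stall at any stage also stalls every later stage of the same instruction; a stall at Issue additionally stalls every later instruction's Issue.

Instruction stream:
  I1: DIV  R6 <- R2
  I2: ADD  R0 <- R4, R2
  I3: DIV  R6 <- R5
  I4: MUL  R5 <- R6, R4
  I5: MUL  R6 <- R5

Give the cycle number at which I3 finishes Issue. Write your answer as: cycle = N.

c1: I1→DIV
c2: I1 RO · I2→ADD
c3: I2 RO
c5: I2 EX
c6: I2 WR R0
c10: I1 EX
c11: I1 WR R6
c12: I3→DIV
c13: I3 RO · I4→MUL
c21: I3 EX
c22: I3 WR R6
c23: I4 RO
c27: I4 EX
c28: I4 WR R5
c29: I5→MUL
c30: I5 RO
c34: I5 EX
c35: I5 WR R6

cycle = 12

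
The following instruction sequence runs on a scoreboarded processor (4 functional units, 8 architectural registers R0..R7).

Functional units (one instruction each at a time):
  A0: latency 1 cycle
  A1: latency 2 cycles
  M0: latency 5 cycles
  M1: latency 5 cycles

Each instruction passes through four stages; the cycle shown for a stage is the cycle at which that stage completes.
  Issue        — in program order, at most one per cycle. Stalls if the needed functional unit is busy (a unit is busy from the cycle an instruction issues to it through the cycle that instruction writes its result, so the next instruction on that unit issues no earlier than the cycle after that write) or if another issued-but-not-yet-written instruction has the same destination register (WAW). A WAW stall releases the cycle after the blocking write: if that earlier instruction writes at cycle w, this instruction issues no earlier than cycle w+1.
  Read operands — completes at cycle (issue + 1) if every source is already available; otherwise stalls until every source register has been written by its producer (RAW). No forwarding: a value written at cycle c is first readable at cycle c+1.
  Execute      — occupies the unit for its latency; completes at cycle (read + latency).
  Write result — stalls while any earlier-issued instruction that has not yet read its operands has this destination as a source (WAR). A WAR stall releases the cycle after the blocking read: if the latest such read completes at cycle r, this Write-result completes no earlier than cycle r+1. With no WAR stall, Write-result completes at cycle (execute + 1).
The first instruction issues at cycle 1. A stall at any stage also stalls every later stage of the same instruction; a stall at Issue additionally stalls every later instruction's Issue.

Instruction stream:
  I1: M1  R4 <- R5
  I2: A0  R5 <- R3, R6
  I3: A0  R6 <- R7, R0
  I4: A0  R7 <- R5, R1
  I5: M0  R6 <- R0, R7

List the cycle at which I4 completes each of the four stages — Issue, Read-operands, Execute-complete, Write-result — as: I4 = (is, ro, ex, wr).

I1: IS=1 RO=2 EX=7 WR=8
I2: IS=2 RO=3 EX=4 WR=5
I3: IS=6 RO=7 EX=8 WR=9  [struct: A0 busy until I2 writes@5]
I4: IS=10 RO=11 EX=12 WR=13  [struct: A0 busy until I3 writes@9]
I5: IS=11 RO=14 EX=19 WR=20  [RAW R7: wait I4 write@13]

I4 = (10, 11, 12, 13)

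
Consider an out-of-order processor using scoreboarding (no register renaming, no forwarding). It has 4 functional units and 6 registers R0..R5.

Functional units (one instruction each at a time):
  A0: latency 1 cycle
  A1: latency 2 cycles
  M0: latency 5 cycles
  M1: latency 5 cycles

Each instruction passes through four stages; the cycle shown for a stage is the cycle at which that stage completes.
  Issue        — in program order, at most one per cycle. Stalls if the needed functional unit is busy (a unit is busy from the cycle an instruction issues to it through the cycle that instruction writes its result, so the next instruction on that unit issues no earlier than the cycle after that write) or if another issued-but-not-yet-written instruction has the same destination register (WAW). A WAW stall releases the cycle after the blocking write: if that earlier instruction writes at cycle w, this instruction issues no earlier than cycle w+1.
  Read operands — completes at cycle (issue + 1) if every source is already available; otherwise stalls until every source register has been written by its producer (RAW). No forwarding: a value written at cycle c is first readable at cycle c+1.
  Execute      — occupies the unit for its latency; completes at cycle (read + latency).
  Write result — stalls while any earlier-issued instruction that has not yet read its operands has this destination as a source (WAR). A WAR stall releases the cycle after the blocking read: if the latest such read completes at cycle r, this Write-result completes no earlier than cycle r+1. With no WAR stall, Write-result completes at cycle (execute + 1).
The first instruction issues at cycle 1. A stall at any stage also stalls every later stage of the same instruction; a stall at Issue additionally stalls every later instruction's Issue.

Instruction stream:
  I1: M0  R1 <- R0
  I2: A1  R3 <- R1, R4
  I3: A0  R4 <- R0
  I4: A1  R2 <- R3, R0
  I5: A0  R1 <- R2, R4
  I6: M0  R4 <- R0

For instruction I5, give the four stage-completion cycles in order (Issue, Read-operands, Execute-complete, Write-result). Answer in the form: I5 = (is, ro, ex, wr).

c1: I1 dispatched to M0
c2: I1 operands ready | I2 dispatched to A1
c3: I3 dispatched to A0
c4: I3 operands ready
c5: I3 complete
c7: I1 complete
c8: R1←I1
c9: I2 operands ready
c10: R4←I3
c11: I2 complete
c12: R3←I2
c13: I4 dispatched to A1
c14: I4 operands ready | I5 dispatched to A0
c15: I6 dispatched to M0
c16: I4 complete | I6 operands ready
c17: R2←I4
c18: I5 operands ready
c19: I5 complete
c20: R1←I5
c21: I6 complete
c22: R4←I6

I5 = (14, 18, 19, 20)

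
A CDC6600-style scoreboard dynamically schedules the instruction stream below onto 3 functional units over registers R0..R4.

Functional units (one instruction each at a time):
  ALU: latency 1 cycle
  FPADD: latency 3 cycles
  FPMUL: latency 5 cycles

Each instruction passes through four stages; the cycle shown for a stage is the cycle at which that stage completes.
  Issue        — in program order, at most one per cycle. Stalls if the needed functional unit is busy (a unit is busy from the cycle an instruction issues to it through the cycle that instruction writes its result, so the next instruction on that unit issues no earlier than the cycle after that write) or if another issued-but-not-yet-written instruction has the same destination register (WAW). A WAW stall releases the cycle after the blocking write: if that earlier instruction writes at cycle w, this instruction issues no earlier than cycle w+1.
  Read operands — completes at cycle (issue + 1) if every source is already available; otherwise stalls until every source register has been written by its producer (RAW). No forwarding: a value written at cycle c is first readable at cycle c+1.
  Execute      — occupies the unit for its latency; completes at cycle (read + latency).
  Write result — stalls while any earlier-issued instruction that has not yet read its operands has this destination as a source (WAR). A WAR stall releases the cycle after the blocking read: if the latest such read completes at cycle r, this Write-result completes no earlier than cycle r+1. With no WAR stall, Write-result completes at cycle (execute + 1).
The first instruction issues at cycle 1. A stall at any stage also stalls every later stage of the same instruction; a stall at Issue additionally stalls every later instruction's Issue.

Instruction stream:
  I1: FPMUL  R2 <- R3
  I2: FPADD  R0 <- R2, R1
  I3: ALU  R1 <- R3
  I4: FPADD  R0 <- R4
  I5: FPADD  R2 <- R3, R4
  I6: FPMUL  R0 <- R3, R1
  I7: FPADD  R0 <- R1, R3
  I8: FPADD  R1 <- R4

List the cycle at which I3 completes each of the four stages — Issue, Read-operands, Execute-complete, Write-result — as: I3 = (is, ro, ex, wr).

c1: I1 dispatched to FPMUL
c2: I1 operands ready · I2 dispatched to FPADD
c3: I3 dispatched to ALU
c4: I3 operands ready
c5: I3 complete
c7: I1 complete
c8: R2←I1
c9: I2 operands ready
c10: R1←I3
c12: I2 complete
c13: R0←I2
c14: I4 dispatched to FPADD
c15: I4 operands ready
c18: I4 complete
c19: R0←I4
c20: I5 dispatched to FPADD
c21: I5 operands ready · I6 dispatched to FPMUL
c22: I6 operands ready
c24: I5 complete
c25: R2←I5
c27: I6 complete
c28: R0←I6
c29: I7 dispatched to FPADD
c30: I7 operands ready
c33: I7 complete
c34: R0←I7
c35: I8 dispatched to FPADD
c36: I8 operands ready
c39: I8 complete
c40: R1←I8

I3 = (3, 4, 5, 10)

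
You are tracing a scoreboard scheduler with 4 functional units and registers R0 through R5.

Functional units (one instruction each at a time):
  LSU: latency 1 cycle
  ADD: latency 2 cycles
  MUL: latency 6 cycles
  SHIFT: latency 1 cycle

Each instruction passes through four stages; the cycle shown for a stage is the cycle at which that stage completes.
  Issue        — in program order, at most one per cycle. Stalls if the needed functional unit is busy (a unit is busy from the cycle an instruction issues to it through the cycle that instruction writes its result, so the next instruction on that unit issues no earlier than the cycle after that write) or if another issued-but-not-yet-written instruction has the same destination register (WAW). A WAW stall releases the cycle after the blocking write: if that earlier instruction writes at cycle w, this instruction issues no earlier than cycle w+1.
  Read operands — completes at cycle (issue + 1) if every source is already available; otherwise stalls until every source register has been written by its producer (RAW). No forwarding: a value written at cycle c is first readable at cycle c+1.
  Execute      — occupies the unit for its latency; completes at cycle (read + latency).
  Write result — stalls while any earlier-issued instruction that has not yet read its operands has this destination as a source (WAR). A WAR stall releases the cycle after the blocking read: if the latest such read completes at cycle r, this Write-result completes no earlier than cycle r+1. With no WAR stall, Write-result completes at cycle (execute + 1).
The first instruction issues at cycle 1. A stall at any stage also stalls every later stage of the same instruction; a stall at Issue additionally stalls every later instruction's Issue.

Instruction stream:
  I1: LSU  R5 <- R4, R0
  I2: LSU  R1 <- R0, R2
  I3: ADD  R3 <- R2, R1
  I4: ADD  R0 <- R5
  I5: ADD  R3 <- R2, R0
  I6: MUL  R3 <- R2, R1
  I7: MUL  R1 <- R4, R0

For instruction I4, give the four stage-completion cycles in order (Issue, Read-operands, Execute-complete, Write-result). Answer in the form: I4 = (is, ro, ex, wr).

  I1 | 1 | 2 | 3 | 4
  I2 | 5 | 6 | 7 | 8   struct: LSU busy until I1 writes@4
  I3 | 6 | 9 | 11 | 12   RAW R1: wait I2 write@8
  I4 | 13 | 14 | 16 | 17   struct: ADD busy until I3 writes@12
  I5 | 18 | 19 | 21 | 22   struct: ADD busy until I4 writes@17
  I6 | 23 | 24 | 30 | 31   WAW R3: wait I5 write@22
  I7 | 32 | 33 | 39 | 40   struct: MUL busy until I6 writes@31

I4 = (13, 14, 16, 17)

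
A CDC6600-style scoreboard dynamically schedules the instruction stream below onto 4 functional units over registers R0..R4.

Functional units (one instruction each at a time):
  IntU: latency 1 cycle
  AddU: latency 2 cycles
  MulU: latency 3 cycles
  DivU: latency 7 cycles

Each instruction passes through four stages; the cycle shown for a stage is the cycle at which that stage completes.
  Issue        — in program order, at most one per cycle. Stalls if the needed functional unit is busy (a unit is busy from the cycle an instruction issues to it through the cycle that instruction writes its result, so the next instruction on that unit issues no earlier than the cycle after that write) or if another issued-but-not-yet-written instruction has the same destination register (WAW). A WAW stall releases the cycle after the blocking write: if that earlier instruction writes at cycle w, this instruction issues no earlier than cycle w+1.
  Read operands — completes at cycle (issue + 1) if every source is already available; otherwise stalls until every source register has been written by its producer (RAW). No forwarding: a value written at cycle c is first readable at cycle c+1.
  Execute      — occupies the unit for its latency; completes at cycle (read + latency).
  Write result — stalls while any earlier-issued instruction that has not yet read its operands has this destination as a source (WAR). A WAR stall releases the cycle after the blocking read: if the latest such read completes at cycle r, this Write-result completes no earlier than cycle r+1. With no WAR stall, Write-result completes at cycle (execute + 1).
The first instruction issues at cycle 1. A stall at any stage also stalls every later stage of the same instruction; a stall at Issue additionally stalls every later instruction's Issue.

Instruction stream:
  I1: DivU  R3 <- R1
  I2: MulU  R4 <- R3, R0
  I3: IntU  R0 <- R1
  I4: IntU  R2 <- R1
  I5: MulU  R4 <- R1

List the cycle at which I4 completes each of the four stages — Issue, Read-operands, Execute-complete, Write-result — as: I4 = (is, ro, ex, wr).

I4 = (13, 14, 15, 16)

I1  is:1  ro:2  ex:9  wr:10
I2  is:2  ro:11  ex:14  wr:15  — RAW R3: wait I1 write@10
I3  is:3  ro:4  ex:5  wr:12  — WAR R0: wait I2 read@11
I4  is:13  ro:14  ex:15  wr:16  — struct: IntU busy until I3 writes@12
I5  is:16  ro:17  ex:20  wr:21  — struct: MulU busy until I2 writes@15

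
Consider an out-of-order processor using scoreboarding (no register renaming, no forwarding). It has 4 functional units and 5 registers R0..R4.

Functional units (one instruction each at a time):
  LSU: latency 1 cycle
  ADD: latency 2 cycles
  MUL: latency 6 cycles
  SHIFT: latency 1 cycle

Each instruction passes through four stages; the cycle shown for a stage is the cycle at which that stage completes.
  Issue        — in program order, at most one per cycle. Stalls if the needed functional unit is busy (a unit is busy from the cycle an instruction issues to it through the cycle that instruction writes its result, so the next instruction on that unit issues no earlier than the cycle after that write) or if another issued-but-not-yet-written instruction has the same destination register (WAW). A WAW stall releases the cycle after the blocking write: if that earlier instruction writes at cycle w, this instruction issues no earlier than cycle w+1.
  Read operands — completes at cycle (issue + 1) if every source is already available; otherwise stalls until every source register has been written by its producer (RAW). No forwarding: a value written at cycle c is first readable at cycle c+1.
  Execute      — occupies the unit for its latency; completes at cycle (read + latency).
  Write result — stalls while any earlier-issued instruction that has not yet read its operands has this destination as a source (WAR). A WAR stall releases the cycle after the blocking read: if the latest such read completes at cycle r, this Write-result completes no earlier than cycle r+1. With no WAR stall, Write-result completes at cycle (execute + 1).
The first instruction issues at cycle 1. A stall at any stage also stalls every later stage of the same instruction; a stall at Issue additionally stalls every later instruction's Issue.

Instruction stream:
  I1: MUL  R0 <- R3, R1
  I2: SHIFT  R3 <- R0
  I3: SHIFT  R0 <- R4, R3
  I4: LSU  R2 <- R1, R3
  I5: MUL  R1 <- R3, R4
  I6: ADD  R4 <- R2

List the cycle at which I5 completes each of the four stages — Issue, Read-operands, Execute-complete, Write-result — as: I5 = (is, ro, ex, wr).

I5 = (15, 16, 22, 23)

t=1  I1 dispatched to MUL
t=2  I1 operands ready, I2 dispatched to SHIFT
t=8  I1 complete
t=9  R0←I1
t=10  I2 operands ready
t=11  I2 complete
t=12  R3←I2
t=13  I3 dispatched to SHIFT
t=14  I3 operands ready, I4 dispatched to LSU
t=15  I3 complete, I4 operands ready, I5 dispatched to MUL
t=16  R0←I3, I4 complete, I5 operands ready, I6 dispatched to ADD
t=17  R2←I4
t=18  I6 operands ready
t=20  I6 complete
t=21  R4←I6
t=22  I5 complete
t=23  R1←I5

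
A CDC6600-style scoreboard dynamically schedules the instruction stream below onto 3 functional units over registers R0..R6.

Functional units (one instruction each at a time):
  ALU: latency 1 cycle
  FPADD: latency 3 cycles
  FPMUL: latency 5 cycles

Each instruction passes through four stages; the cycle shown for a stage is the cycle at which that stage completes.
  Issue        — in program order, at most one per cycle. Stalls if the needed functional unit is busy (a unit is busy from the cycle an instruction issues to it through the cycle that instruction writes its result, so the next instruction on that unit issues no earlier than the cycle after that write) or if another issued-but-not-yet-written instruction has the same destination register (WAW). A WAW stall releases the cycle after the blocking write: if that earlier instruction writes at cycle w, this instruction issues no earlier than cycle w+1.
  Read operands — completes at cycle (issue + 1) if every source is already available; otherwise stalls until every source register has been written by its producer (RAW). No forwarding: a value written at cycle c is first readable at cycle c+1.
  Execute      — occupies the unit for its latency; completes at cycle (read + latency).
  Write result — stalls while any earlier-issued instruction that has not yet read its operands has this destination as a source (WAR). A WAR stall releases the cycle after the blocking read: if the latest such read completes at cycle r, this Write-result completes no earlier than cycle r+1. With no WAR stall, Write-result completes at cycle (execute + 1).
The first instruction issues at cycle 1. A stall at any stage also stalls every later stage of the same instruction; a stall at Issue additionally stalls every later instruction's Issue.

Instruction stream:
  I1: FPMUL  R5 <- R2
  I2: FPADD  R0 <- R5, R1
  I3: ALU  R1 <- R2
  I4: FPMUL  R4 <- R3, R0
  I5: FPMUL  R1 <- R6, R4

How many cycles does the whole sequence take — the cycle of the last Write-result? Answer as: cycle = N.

cycle = 28

1) issue 1, read 2, done 7, write 8
2) issue 2, read 9, done 12, write 13  <RAW R5: wait I1 write@8>
3) issue 3, read 4, done 5, write 10  <WAR R1: wait I2 read@9>
4) issue 9, read 14, done 19, write 20  <struct: FPMUL busy until I1 writes@8 / RAW R0: wait I2 write@13>
5) issue 21, read 22, done 27, write 28  <struct: FPMUL busy until I4 writes@20>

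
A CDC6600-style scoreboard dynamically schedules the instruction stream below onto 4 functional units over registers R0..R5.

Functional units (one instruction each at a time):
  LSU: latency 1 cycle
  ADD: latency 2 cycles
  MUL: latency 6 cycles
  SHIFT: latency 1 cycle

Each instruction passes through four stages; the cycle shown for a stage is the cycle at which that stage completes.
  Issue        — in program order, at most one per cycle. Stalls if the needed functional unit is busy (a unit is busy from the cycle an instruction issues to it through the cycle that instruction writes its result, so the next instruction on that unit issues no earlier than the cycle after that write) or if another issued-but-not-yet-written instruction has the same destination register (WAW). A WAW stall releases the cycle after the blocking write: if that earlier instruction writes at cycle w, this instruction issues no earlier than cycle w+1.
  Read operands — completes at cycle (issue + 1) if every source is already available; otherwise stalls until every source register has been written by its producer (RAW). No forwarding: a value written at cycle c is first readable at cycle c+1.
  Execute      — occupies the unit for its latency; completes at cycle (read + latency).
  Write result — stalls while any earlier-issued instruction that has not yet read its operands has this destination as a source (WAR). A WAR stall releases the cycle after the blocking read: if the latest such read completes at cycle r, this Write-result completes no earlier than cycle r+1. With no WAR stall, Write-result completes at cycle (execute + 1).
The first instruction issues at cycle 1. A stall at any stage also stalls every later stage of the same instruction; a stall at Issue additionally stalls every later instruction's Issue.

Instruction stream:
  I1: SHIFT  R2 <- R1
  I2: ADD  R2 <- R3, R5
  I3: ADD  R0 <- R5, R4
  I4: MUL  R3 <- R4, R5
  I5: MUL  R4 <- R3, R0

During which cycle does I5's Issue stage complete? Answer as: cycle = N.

cycle = 20

[1] I1 dispatched to SHIFT
[2] I1 operands ready
[3] I1 complete
[4] R2←I1
[5] I2 dispatched to ADD
[6] I2 operands ready
[8] I2 complete
[9] R2←I2
[10] I3 dispatched to ADD
[11] I3 operands ready | I4 dispatched to MUL
[12] I4 operands ready
[13] I3 complete
[14] R0←I3
[18] I4 complete
[19] R3←I4
[20] I5 dispatched to MUL
[21] I5 operands ready
[27] I5 complete
[28] R4←I5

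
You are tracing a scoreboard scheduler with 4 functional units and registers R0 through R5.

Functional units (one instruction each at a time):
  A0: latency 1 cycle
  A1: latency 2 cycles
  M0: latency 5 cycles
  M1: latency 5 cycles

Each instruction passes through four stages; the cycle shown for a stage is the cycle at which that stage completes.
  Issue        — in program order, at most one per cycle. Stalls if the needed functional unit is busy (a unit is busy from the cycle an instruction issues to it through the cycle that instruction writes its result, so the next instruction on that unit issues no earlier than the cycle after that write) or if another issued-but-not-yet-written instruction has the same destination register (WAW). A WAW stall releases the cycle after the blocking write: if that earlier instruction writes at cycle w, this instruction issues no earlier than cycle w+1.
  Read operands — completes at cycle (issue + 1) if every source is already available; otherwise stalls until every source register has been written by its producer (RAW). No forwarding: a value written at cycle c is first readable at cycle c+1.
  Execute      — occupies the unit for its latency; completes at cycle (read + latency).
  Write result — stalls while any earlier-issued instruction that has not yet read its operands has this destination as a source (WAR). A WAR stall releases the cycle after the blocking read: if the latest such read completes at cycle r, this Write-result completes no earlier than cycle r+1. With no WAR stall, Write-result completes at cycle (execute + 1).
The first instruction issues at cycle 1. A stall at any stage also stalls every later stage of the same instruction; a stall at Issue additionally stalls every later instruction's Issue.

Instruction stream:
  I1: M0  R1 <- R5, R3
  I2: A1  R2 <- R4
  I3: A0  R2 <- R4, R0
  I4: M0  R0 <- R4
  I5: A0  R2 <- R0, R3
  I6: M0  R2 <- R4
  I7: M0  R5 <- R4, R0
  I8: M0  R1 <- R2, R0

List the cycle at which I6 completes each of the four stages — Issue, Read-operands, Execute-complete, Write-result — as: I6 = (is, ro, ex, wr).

cycle 1: I1 dispatched to M0
cycle 2: I1 operands ready · I2 dispatched to A1
cycle 3: I2 operands ready
cycle 5: I2 complete
cycle 6: R2←I2
cycle 7: I1 complete · I3 dispatched to A0
cycle 8: R1←I1 · I3 operands ready
cycle 9: I3 complete · I4 dispatched to M0
cycle 10: R2←I3 · I4 operands ready
cycle 11: I5 dispatched to A0
cycle 15: I4 complete
cycle 16: R0←I4
cycle 17: I5 operands ready
cycle 18: I5 complete
cycle 19: R2←I5
cycle 20: I6 dispatched to M0
cycle 21: I6 operands ready
cycle 26: I6 complete
cycle 27: R2←I6
cycle 28: I7 dispatched to M0
cycle 29: I7 operands ready
cycle 34: I7 complete
cycle 35: R5←I7
cycle 36: I8 dispatched to M0
cycle 37: I8 operands ready
cycle 42: I8 complete
cycle 43: R1←I8

I6 = (20, 21, 26, 27)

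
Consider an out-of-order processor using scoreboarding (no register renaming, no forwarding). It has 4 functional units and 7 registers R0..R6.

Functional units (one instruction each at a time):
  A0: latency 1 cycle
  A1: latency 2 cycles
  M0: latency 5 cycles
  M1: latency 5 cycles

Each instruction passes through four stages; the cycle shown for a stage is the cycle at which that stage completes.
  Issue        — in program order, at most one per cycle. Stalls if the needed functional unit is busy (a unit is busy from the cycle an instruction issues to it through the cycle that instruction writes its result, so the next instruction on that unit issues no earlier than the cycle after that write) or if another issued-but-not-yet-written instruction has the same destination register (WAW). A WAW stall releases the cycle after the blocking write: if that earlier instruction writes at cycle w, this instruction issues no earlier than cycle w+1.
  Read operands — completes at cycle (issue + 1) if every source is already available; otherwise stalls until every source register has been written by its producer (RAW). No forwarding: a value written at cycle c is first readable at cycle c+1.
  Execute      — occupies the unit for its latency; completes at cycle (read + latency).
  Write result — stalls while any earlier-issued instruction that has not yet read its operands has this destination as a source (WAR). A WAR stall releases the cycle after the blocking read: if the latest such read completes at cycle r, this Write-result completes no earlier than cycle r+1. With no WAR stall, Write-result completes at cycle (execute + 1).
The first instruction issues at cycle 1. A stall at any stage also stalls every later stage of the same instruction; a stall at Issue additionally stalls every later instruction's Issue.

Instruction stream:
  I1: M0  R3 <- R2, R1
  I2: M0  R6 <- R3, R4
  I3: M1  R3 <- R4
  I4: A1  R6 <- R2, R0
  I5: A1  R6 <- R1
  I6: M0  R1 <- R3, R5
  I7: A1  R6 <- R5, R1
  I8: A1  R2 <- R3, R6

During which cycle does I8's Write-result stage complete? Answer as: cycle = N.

I1 -> (1, 2, 7, 8)
I2 -> (9, 10, 15, 16)  // struct: M0 busy until I1 writes@8
I3 -> (10, 11, 16, 17)
I4 -> (17, 18, 20, 21)  // WAW R6: wait I2 write@16
I5 -> (22, 23, 25, 26)  // struct: A1 busy until I4 writes@21
I6 -> (23, 24, 29, 30)
I7 -> (27, 31, 33, 34)  // struct: A1 busy until I5 writes@26, RAW R1: wait I6 write@30
I8 -> (35, 36, 38, 39)  // struct: A1 busy until I7 writes@34

cycle = 39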